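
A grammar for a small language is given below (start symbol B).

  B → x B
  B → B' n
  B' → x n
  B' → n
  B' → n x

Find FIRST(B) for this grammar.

B → x B contributes {x}.
From B → B' n: add FIRST(B') = { n, x }.
Union: FIRST(B) = { n, x }.

{ n, x }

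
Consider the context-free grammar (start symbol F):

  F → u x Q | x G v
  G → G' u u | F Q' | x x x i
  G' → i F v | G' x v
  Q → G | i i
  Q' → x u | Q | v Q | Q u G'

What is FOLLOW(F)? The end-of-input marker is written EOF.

{ EOF, i, u, v, x }

F is the start symbol, so EOF ∈ FOLLOW(F).
In G → F Q': add FIRST(Q') = { i, u, v, x }.
In G' → i F v: add FIRST(v) = { v }.
Union: FOLLOW(F) = { EOF, i, u, v, x }.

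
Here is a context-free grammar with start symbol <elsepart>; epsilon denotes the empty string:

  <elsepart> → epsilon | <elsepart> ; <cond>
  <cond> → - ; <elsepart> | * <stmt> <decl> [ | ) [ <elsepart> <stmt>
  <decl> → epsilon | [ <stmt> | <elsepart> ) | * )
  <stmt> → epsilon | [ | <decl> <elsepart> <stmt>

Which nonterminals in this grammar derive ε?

Directly nullable (have an epsilon-production): <elsepart>, <decl>, <stmt>.
No other nonterminal has a production whose RHS symbols are all nullable.

{ <decl>, <elsepart>, <stmt> }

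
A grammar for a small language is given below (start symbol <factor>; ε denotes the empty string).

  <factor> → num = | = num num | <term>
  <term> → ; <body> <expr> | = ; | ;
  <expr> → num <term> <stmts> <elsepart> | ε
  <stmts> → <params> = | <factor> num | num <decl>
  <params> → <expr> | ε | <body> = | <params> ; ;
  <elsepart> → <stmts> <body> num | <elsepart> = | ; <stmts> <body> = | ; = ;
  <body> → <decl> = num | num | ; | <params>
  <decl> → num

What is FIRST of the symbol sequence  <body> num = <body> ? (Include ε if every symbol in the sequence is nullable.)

Add FIRST(<body>)\{ε} = { ;, =, num }; <body> is nullable, continue.
num is a terminal; add {num} and stop.

{ ;, =, num }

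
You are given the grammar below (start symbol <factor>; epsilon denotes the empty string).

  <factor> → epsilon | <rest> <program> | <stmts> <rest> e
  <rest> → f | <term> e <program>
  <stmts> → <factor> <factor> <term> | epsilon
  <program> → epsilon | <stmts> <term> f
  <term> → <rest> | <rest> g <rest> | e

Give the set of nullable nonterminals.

Directly nullable (have an epsilon-production): <factor>, <stmts>, <program>.
No other nonterminal has a production whose RHS symbols are all nullable.

{ <factor>, <program>, <stmts> }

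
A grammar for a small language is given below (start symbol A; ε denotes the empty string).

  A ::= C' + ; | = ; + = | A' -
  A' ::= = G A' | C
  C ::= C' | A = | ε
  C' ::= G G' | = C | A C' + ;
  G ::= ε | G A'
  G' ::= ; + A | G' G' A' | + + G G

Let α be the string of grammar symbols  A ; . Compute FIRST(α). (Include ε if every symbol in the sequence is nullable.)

Add FIRST(A) = { +, -, ;, = }; A is not nullable, stop.

{ +, -, ;, = }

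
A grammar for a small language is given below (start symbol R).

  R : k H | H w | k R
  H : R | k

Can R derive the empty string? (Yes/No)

No

No nonterminal in this grammar is nullable.
No production of R has an RHS whose symbols are all nullable, so R is not nullable.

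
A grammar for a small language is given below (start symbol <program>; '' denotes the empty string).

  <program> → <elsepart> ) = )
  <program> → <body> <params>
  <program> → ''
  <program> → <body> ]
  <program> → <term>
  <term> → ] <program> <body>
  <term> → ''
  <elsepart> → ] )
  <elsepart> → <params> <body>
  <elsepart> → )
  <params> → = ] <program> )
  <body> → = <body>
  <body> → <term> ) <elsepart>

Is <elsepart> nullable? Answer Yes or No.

Nullable nonterminals: <program>, <term>.
No production of <elsepart> has an RHS whose symbols are all nullable, so <elsepart> is not nullable.

No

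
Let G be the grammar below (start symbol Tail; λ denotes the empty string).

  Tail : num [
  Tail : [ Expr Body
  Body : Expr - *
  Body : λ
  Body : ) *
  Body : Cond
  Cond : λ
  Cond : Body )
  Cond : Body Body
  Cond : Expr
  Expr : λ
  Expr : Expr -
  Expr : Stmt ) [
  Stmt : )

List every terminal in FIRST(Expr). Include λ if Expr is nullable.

Expr : λ contributes λ.
From Expr : Expr -: Expr nullable, take FIRST(Expr) ∪ {-} = { ), - }.
From Expr : Stmt ) [: add FIRST(Stmt) = { ) }.
Union: FIRST(Expr) = { ), -, λ }.

{ ), -, λ }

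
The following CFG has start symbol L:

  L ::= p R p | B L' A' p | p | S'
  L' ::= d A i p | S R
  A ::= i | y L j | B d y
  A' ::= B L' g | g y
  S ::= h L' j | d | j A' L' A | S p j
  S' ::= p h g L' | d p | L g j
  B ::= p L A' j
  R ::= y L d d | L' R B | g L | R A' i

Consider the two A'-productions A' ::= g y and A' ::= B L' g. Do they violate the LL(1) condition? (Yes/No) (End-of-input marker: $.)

FIRST(g y) = { g } and FIRST(B L' g) = { p }.
The FIRST sets are disjoint and neither alternative is nullable — no conflict.

No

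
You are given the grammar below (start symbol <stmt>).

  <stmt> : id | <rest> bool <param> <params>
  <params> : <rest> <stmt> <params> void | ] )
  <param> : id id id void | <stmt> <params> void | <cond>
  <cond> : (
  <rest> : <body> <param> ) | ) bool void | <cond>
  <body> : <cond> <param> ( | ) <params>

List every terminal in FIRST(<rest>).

From <rest> : <body> <param> ): add FIRST(<body>) = { (, ) }.
<rest> : ) bool void contributes {)}.
From <rest> : <cond>: add FIRST(<cond>) = { ( }.
Union: FIRST(<rest>) = { (, ) }.

{ (, ) }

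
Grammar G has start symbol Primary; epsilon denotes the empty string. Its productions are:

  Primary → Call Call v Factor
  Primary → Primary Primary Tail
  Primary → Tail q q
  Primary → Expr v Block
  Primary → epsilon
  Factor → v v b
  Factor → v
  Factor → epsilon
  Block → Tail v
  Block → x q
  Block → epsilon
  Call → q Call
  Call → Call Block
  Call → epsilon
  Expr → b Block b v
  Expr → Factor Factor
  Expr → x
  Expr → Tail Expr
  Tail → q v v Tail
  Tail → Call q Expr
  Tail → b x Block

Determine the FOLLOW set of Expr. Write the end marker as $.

In Primary → Expr v Block: add FIRST(v Block) = { v }.
In Expr → Tail Expr: Expr is at the end, add FOLLOW(Expr) = { $, b, q, v, x }.
In Tail → Call q Expr: Expr is at the end, add FOLLOW(Tail) = { $, b, q, v, x }.
Union: FOLLOW(Expr) = { $, b, q, v, x }.

{ $, b, q, v, x }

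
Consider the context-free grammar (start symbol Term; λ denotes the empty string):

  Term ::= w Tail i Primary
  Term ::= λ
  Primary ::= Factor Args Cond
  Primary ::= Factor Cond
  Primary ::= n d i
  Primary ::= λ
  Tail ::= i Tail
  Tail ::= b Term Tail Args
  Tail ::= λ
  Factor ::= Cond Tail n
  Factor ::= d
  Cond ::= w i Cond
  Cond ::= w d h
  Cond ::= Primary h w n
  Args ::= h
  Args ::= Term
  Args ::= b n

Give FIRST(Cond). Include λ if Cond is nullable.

Cond ::= w i Cond contributes {w}.
Cond ::= w d h contributes {w}.
From Cond ::= Primary h w n: Primary nullable, take FIRST(Primary) ∪ {h} = { d, h, n, w }.
Union: FIRST(Cond) = { d, h, n, w }.

{ d, h, n, w }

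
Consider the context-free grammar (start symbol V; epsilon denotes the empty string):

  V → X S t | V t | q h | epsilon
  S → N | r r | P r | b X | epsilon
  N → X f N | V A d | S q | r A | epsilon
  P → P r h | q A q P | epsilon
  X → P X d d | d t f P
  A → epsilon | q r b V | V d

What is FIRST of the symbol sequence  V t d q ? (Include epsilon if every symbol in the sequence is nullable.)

{ d, q, r, t }

Add FIRST(V)\{epsilon} = { d, q, r, t }; V is nullable, continue.
t is a terminal; add {t} and stop.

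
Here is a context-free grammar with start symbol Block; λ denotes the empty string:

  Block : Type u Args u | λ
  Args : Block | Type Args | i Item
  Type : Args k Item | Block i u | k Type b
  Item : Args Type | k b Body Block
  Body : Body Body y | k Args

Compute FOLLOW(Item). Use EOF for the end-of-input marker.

{ b, i, k, u, y }

In Args : i Item: Item is at the end, add FOLLOW(Args) = { b, i, k, u, y }.
In Type : Args k Item: Item is at the end, add FOLLOW(Type) = { b, i, k, u, y }.
Union: FOLLOW(Item) = { b, i, k, u, y }.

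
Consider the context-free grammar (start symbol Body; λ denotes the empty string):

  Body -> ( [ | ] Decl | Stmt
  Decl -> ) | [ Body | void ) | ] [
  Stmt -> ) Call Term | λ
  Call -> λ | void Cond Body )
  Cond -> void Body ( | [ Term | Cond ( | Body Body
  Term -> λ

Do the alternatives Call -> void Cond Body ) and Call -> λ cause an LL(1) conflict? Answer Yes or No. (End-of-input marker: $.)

FIRST(void Cond Body )) = { void } and FIRST(λ) = { λ }.
The second is nullable but FOLLOW(Call) = { $, (, ), ] } is disjoint from FIRST of the first.

No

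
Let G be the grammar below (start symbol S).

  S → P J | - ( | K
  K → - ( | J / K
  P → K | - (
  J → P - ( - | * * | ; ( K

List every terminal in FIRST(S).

{ *, -, ; }

From S → P J: add FIRST(P) = { *, -, ; }.
S → - ( contributes {-}.
From S → K: add FIRST(K) = { *, -, ; }.
Union: FIRST(S) = { *, -, ; }.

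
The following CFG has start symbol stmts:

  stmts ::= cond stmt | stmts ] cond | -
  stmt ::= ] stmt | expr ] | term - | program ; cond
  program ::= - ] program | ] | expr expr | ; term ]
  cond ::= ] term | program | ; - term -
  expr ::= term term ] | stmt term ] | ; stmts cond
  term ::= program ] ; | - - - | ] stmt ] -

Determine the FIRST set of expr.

{ -, ;, ] }

From expr ::= term term ]: add FIRST(term) = { -, ;, ] }.
From expr ::= stmt term ]: add FIRST(stmt) = { -, ;, ] }.
expr ::= ; stmts cond contributes {;}.
Union: FIRST(expr) = { -, ;, ] }.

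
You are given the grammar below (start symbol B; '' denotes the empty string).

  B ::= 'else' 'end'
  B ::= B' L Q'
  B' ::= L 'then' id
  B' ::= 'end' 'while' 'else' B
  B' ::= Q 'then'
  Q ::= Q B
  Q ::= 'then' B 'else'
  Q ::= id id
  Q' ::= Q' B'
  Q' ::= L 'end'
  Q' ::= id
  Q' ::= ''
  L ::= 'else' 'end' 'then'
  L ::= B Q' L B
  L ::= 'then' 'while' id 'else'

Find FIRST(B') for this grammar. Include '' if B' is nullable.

{ 'else', 'end', 'then', id }

From B' ::= L 'then' id: add FIRST(L) = { 'else', 'end', 'then', id }.
B' ::= 'end' 'while' 'else' B contributes {'end'}.
From B' ::= Q 'then': add FIRST(Q) = { 'then', id }.
Union: FIRST(B') = { 'else', 'end', 'then', id }.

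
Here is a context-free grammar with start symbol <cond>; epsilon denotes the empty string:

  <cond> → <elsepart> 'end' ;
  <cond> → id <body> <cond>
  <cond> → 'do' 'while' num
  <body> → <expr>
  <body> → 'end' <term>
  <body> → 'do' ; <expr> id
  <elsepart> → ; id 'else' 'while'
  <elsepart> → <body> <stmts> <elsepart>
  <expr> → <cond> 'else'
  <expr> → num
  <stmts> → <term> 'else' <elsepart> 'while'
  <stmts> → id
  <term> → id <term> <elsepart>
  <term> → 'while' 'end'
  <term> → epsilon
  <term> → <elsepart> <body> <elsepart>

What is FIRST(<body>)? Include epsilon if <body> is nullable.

{ 'do', 'end', ;, id, num }

From <body> → <expr>: add FIRST(<expr>) = { 'do', 'end', ;, id, num }.
<body> → 'end' <term> contributes {'end'}.
<body> → 'do' ; <expr> id contributes {'do'}.
Union: FIRST(<body>) = { 'do', 'end', ;, id, num }.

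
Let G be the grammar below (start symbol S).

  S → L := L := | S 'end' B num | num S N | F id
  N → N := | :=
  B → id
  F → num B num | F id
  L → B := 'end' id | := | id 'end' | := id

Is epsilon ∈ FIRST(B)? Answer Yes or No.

No

No nonterminal in this grammar is nullable.
No production of B has an RHS whose symbols are all nullable, so B is not nullable.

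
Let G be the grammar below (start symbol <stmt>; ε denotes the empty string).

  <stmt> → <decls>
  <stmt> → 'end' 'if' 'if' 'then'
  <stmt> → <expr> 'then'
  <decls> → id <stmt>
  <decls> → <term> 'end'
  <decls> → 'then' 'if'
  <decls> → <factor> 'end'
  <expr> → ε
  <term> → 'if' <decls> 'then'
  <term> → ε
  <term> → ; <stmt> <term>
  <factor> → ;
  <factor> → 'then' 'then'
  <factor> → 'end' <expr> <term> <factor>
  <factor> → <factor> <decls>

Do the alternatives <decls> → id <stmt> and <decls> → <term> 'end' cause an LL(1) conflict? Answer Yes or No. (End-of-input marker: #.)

No

FIRST(id <stmt>) = { id } and FIRST(<term> 'end') = { 'end', 'if', ; }.
The FIRST sets are disjoint and neither alternative is nullable — no conflict.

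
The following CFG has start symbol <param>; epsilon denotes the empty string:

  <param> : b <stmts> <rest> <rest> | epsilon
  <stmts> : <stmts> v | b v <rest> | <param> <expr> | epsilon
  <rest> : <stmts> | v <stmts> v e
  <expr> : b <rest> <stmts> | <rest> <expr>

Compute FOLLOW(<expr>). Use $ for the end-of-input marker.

{ $, b, v }

In <stmts> : <param> <expr>: <expr> is at the end, add FOLLOW(<stmts>) = { $, b, v }.
In <expr> : <rest> <expr>: <expr> is at the end, add FOLLOW(<expr>) = { $, b, v }.
Union: FOLLOW(<expr>) = { $, b, v }.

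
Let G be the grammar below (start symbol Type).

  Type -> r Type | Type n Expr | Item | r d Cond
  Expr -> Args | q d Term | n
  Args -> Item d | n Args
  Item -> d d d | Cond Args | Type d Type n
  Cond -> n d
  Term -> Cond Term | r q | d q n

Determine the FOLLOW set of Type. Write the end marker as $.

{ $, d, n }

Type is the start symbol, so $ ∈ FOLLOW(Type).
In Type -> r Type: Type is at the end, add FOLLOW(Type) = { $, d, n }.
In Type -> Type n Expr: add FIRST(n Expr) = { n }.
In Item -> Type d Type n: add FIRST(d Type n) = { d }.
In Item -> Type d Type n: add FIRST(n) = { n }.
Union: FOLLOW(Type) = { $, d, n }.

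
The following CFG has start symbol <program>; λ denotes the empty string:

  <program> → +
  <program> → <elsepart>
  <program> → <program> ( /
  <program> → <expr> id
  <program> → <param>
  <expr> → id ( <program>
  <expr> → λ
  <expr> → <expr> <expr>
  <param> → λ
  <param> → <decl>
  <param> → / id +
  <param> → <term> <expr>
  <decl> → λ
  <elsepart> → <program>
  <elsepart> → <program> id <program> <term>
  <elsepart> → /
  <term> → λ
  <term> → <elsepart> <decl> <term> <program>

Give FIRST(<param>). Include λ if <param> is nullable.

{ (, +, /, id, λ }

<param> → λ contributes λ.
From <param> → <decl>: add FIRST(<decl>) = { λ } (including λ since <decl> is nullable).
<param> → / id + contributes {/}.
From <param> → <term> <expr>: <term>, <expr> nullable, take FIRST(<term>) ∪ FIRST(<expr>) = { (, +, /, id }; also λ since the whole RHS is nullable.
Union: FIRST(<param>) = { (, +, /, id, λ }.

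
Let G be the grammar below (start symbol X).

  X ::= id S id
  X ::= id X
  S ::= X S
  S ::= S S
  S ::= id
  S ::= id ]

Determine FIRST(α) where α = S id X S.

{ id }

Add FIRST(S) = { id }; S is not nullable, stop.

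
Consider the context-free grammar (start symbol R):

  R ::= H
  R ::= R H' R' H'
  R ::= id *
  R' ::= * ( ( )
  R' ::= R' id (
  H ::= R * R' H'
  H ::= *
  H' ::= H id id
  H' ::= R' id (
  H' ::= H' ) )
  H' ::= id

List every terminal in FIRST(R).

From R ::= H: add FIRST(H) = { *, id }.
From R ::= R H' R' H': add FIRST(R) = { *, id }.
R ::= id * contributes {id}.
Union: FIRST(R) = { *, id }.

{ *, id }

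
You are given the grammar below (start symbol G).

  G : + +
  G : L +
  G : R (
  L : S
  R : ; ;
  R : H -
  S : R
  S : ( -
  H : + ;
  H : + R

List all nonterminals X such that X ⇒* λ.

No nonterminal has an empty production or an RHS whose symbols are all nullable.

{ } (none)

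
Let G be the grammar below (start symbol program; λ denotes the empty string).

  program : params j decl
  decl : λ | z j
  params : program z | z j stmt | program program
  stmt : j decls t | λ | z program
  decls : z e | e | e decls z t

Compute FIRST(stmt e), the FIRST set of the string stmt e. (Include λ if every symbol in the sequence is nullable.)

{ e, j, z }

Add FIRST(stmt)\{λ} = { j, z }; stmt is nullable, continue.
e is a terminal; add {e} and stop.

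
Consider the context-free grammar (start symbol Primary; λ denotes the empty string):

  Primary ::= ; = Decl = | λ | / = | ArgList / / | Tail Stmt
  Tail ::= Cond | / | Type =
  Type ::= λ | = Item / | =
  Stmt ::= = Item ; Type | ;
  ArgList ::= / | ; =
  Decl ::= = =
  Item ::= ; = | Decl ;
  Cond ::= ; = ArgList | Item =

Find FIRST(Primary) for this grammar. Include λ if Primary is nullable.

Primary ::= ; = Decl = contributes {;}.
Primary ::= λ contributes λ.
Primary ::= / = contributes {/}.
From Primary ::= ArgList / /: add FIRST(ArgList) = { /, ; }.
From Primary ::= Tail Stmt: add FIRST(Tail) = { /, ;, = }.
Union: FIRST(Primary) = { /, ;, =, λ }.

{ /, ;, =, λ }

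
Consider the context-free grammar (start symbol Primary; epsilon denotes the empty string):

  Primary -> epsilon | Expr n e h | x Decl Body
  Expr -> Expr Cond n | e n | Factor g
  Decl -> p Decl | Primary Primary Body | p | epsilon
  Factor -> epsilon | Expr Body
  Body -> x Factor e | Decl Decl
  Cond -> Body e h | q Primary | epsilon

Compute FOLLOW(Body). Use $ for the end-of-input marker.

{ $, e, g, n, p, x }

In Primary -> x Decl Body: Body is at the end, add FOLLOW(Primary) = { $, e, g, n, p, x }.
In Decl -> Primary Primary Body: Body is at the end, add FOLLOW(Decl) = { $, e, g, n, p, x }.
In Factor -> Expr Body: Body is at the end, add FOLLOW(Factor) = { e, g }.
In Cond -> Body e h: add FIRST(e h) = { e }.
Union: FOLLOW(Body) = { $, e, g, n, p, x }.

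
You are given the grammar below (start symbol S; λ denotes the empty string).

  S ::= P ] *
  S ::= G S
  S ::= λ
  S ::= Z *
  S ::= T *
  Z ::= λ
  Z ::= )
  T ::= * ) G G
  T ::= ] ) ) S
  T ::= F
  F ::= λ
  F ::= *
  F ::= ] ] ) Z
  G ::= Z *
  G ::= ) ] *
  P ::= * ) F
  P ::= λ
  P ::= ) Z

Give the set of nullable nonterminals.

Directly nullable (have an λ-production): S, Z, F, P.
T ::= F with every symbol nullable, so T is nullable.
No other nonterminal has a production whose RHS symbols are all nullable.

{ F, P, S, T, Z }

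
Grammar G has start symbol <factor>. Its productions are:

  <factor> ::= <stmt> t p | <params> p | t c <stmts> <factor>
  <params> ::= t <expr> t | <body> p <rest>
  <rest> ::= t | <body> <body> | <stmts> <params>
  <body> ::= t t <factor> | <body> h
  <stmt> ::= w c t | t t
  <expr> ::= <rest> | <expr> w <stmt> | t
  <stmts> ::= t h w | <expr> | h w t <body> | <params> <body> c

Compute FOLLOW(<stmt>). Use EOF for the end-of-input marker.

In <factor> ::= <stmt> t p: add FIRST(t p) = { t }.
In <expr> ::= <expr> w <stmt>: <stmt> is at the end, add FOLLOW(<expr>) = { t, w }.
Union: FOLLOW(<stmt>) = { t, w }.

{ t, w }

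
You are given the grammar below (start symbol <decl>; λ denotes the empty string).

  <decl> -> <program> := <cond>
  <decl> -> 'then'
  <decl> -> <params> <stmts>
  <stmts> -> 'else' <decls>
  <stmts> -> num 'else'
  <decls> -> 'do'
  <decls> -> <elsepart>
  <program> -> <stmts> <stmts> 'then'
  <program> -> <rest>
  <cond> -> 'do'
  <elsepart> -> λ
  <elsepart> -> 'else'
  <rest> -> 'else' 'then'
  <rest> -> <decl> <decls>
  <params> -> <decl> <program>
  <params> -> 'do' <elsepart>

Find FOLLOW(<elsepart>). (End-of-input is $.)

In <decls> -> <elsepart>: <elsepart> is at the end, add FOLLOW(<decls>) = { $, 'do', 'else', 'then', :=, num }.
In <params> -> 'do' <elsepart>: <elsepart> is at the end, add FOLLOW(<params>) = { 'else', num }.
Union: FOLLOW(<elsepart>) = { $, 'do', 'else', 'then', :=, num }.

{ $, 'do', 'else', 'then', :=, num }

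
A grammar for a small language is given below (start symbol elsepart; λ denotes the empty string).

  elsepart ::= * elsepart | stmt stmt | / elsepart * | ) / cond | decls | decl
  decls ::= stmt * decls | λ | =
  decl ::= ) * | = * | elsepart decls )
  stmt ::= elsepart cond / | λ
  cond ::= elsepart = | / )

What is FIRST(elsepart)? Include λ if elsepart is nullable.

{ ), *, /, =, λ }

elsepart ::= * elsepart contributes {*}.
From elsepart ::= stmt stmt: stmt, stmt nullable, take FIRST(stmt) ∪ FIRST(stmt) = { ), *, /, = }; also λ since the whole RHS is nullable.
elsepart ::= / elsepart * contributes {/}.
elsepart ::= ) / cond contributes {)}.
From elsepart ::= decls: add FIRST(decls) = { ), *, /, =, λ } (including λ since decls is nullable).
From elsepart ::= decl: add FIRST(decl) = { ), *, /, = }.
Union: FIRST(elsepart) = { ), *, /, =, λ }.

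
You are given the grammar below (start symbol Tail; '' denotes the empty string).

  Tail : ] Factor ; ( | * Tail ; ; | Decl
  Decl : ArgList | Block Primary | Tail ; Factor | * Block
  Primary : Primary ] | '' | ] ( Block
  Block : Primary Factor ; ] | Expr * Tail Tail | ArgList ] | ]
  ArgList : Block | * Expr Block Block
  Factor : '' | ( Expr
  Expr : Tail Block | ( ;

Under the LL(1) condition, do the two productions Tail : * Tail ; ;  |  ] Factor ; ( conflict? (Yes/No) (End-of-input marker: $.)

No

FIRST(* Tail ; ;) = { * } and FIRST(] Factor ; () = { ] }.
The FIRST sets are disjoint and neither alternative is nullable — no conflict.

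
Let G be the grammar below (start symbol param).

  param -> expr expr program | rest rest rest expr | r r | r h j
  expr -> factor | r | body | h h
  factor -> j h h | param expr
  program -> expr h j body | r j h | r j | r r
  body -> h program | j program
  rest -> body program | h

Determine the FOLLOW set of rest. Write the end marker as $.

In param -> rest rest rest expr: add FIRST(rest rest expr) = { h, j }.
In param -> rest rest rest expr: add FIRST(rest expr) = { h, j }.
In param -> rest rest rest expr: add FIRST(expr) = { h, j, r }.
Union: FOLLOW(rest) = { h, j, r }.

{ h, j, r }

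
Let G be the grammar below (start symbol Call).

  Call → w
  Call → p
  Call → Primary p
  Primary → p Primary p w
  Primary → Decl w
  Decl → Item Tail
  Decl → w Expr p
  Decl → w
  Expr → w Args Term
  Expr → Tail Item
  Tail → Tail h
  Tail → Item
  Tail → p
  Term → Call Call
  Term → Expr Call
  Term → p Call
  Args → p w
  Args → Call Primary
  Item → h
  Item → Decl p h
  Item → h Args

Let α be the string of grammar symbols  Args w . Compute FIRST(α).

Add FIRST(Args) = { h, p, w }; Args is not nullable, stop.

{ h, p, w }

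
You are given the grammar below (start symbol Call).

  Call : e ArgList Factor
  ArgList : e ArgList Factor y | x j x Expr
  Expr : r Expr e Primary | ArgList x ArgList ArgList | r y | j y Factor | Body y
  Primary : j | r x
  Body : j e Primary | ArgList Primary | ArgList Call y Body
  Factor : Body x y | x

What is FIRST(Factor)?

{ e, j, x }

From Factor : Body x y: add FIRST(Body) = { e, j, x }.
Factor : x contributes {x}.
Union: FIRST(Factor) = { e, j, x }.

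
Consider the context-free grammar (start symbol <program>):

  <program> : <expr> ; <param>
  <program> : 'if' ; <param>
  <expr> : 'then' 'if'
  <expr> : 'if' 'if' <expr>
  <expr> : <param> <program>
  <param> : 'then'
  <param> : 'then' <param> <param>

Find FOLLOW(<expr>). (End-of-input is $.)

{ ; }

In <program> : <expr> ; <param>: add FIRST(; <param>) = { ; }.
In <expr> : 'if' 'if' <expr>: <expr> is at the end, add FOLLOW(<expr>) = { ; }.
Union: FOLLOW(<expr>) = { ; }.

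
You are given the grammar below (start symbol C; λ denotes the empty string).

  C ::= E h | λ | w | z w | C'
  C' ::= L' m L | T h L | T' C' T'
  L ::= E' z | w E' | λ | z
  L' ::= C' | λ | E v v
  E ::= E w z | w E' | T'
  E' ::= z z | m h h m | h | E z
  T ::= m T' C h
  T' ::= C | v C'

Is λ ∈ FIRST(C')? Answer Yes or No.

No

Nullable nonterminals: C, E, L, L', T'.
No production of C' has an RHS whose symbols are all nullable, so C' is not nullable.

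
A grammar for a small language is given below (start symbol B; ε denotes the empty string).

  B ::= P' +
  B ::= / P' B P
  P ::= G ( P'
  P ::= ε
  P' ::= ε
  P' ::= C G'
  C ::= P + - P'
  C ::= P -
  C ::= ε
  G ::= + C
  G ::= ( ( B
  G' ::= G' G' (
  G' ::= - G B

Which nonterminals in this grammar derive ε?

{ C, P, P' }

Directly nullable (have an ε-production): P, P', C.
No other nonterminal has a production whose RHS symbols are all nullable.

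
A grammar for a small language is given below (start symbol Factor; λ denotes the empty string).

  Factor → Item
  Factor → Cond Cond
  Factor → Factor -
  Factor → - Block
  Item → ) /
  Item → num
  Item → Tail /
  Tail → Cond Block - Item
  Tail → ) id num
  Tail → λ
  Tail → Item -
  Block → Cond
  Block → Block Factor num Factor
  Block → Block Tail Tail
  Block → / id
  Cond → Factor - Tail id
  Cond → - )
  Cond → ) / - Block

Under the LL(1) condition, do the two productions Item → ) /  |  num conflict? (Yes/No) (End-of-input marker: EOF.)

FIRST() /) = { ) } and FIRST(num) = { num }.
The FIRST sets are disjoint and neither alternative is nullable — no conflict.

No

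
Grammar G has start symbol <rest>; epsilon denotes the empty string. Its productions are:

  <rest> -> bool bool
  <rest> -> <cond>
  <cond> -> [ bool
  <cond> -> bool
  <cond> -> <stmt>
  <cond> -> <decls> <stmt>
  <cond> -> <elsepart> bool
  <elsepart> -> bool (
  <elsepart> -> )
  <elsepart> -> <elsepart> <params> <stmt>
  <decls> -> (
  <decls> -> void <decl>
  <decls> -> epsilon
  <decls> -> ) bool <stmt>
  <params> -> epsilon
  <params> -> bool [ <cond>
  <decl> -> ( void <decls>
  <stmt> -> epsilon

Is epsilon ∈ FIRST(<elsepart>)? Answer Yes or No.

Nullable nonterminals: <cond>, <decls>, <params>, <rest>, <stmt>.
No production of <elsepart> has an RHS whose symbols are all nullable, so <elsepart> is not nullable.

No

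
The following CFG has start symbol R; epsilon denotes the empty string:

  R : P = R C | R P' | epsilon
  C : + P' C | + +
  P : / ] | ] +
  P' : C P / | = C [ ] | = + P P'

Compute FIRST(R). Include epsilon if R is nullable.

From R : P = R C: add FIRST(P) = { /, ] }.
From R : R P': R nullable, take FIRST(R) ∪ FIRST(P') = { +, /, =, ] }.
R : epsilon contributes epsilon.
Union: FIRST(R) = { +, /, =, ], epsilon }.

{ +, /, =, ], epsilon }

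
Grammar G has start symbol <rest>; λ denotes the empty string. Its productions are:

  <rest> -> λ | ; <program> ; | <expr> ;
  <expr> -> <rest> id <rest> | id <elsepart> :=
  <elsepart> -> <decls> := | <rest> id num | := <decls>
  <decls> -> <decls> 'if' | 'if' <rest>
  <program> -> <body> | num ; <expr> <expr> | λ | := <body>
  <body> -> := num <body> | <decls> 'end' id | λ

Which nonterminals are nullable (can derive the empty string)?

{ <body>, <program>, <rest> }

Directly nullable (have an λ-production): <rest>, <program>, <body>.
No other nonterminal has a production whose RHS symbols are all nullable.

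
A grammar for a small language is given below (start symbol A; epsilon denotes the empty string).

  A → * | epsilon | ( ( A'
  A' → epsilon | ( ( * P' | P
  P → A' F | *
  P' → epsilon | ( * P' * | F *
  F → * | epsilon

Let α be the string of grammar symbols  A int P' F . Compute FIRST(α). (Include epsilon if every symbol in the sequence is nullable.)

{ (, *, int }

Add FIRST(A)\{epsilon} = { (, * }; A is nullable, continue.
int is a terminal; add {int} and stop.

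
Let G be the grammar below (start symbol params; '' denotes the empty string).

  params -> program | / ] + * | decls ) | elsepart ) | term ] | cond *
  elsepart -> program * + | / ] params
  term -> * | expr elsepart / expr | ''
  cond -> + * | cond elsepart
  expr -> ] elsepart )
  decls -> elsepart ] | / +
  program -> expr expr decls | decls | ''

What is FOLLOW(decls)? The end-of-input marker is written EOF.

{ EOF, ), *, /, ] }

In params -> decls ): add FIRST()) = { ) }.
In program -> expr expr decls: decls is at the end, add FOLLOW(program) = { EOF, ), *, /, ] }.
In program -> decls: decls is at the end, add FOLLOW(program) = { EOF, ), *, /, ] }.
Union: FOLLOW(decls) = { EOF, ), *, /, ] }.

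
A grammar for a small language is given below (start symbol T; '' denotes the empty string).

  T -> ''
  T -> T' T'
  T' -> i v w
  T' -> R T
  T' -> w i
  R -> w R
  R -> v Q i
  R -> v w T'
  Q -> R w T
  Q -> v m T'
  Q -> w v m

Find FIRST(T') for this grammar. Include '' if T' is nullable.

T' -> i v w contributes {i}.
From T' -> R T: add FIRST(R) = { v, w }.
T' -> w i contributes {w}.
Union: FIRST(T') = { i, v, w }.

{ i, v, w }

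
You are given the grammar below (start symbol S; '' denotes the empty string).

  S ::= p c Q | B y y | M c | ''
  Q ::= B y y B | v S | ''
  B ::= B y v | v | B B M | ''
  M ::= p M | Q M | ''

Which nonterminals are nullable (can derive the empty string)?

{ B, M, Q, S }

Directly nullable (have an ''-production): S, Q, B, M.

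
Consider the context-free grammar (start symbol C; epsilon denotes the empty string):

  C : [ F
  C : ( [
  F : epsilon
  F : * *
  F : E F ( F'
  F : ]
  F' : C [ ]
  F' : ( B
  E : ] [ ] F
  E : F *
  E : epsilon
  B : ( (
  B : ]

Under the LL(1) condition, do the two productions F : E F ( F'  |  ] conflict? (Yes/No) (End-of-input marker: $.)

FIRST(E F ( F') = { (, *, ] } and FIRST(]) = { ] }.
Both contain ], so the two alternatives are not disjoint — LL(1) conflict.

Yes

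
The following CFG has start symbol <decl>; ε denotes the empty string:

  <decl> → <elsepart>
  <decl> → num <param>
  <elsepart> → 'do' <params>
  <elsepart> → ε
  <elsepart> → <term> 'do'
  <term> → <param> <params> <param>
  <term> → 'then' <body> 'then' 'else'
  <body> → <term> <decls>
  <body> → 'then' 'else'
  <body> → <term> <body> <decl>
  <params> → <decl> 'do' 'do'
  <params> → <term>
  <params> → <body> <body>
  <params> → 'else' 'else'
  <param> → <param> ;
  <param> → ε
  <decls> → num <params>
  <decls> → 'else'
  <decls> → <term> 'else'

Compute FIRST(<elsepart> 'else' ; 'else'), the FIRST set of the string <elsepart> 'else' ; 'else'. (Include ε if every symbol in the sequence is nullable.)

{ 'do', 'else', 'then', ;, num }

Add FIRST(<elsepart>)\{ε} = { 'do', 'else', 'then', ;, num }; <elsepart> is nullable, continue.
'else' is a terminal; add {'else'} and stop.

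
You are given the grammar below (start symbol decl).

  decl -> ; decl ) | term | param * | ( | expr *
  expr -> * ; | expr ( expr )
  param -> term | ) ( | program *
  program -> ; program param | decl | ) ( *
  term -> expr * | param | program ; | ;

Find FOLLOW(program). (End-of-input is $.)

{ (, ), *, ; }

In param -> program *: add FIRST(*) = { * }.
In program -> ; program param: add FIRST(param) = { (, ), *, ; }.
In term -> program ;: add FIRST(;) = { ; }.
Union: FOLLOW(program) = { (, ), *, ; }.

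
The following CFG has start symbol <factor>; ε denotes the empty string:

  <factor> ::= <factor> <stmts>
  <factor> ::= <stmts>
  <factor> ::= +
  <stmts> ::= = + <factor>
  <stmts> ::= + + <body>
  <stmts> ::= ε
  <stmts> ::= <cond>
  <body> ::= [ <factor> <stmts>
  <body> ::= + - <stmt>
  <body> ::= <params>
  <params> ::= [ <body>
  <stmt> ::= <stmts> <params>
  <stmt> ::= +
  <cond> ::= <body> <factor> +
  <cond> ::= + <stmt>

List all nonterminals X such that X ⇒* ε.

Directly nullable (have an ε-production): <stmts>.
<factor> ::= <factor> <stmts> with every symbol nullable, so <factor> is nullable.
No other nonterminal has a production whose RHS symbols are all nullable.

{ <factor>, <stmts> }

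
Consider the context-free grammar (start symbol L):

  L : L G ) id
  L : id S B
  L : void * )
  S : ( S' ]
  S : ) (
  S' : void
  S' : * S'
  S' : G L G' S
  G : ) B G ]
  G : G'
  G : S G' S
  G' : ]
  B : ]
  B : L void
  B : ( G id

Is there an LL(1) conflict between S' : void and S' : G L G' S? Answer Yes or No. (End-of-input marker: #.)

FIRST(void) = { void } and FIRST(G L G' S) = { (, ), ] }.
The FIRST sets are disjoint and neither alternative is nullable — no conflict.

No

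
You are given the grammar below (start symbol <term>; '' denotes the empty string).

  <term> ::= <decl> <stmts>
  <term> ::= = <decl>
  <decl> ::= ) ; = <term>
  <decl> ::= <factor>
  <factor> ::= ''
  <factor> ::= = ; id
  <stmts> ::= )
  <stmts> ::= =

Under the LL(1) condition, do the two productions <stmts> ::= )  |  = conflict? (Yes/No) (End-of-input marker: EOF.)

No

FIRST()) = { ) } and FIRST(=) = { = }.
The FIRST sets are disjoint and neither alternative is nullable — no conflict.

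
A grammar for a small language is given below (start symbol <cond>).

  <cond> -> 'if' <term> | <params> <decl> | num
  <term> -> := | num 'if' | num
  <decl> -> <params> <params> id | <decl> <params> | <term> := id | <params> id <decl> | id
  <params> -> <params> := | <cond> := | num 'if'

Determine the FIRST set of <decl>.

{ 'if', :=, id, num }

From <decl> -> <params> <params> id: add FIRST(<params>) = { 'if', num }.
From <decl> -> <decl> <params>: add FIRST(<decl>) = { 'if', :=, id, num }.
From <decl> -> <term> := id: add FIRST(<term>) = { :=, num }.
From <decl> -> <params> id <decl>: add FIRST(<params>) = { 'if', num }.
<decl> -> id contributes {id}.
Union: FIRST(<decl>) = { 'if', :=, id, num }.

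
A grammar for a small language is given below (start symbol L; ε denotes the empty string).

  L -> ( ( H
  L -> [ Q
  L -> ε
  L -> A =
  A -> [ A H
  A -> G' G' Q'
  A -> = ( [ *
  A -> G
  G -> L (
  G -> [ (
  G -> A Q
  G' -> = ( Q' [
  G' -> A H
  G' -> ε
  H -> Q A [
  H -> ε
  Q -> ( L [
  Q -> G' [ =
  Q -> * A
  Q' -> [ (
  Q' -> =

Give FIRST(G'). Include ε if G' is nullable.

{ (, =, [, ε }

G' -> = ( Q' [ contributes {=}.
From G' -> A H: add FIRST(A) = { (, =, [ }.
G' -> ε contributes ε.
Union: FIRST(G') = { (, =, [, ε }.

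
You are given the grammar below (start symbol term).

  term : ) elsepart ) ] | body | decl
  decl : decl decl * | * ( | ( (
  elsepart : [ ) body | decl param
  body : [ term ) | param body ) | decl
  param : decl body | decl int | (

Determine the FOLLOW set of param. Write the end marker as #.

{ (, ), *, [ }

In elsepart : decl param: param is at the end, add FOLLOW(elsepart) = { ) }.
In body : param body ): add FIRST(body )) = { (, *, [ }.
Union: FOLLOW(param) = { (, ), *, [ }.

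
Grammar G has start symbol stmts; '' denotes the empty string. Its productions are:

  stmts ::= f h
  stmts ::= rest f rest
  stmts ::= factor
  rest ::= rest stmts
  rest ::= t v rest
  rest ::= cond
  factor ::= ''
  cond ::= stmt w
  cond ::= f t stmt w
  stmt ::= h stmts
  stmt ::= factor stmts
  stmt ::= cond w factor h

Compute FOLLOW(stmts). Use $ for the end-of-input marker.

stmts is the start symbol, so $ ∈ FOLLOW(stmts).
In rest ::= rest stmts: stmts is at the end, add FOLLOW(rest) = { $, f, h, t, w }.
In stmt ::= h stmts: stmts is at the end, add FOLLOW(stmt) = { w }.
In stmt ::= factor stmts: stmts is at the end, add FOLLOW(stmt) = { w }.
Union: FOLLOW(stmts) = { $, f, h, t, w }.

{ $, f, h, t, w }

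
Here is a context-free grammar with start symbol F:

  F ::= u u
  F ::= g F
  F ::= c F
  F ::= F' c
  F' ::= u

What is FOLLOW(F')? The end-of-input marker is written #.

In F ::= F' c: add FIRST(c) = { c }.
Union: FOLLOW(F') = { c }.

{ c }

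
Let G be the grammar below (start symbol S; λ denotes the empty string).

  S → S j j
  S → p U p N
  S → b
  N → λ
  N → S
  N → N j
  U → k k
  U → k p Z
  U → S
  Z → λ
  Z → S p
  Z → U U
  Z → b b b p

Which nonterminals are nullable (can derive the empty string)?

Directly nullable (have an λ-production): N, Z.
No other nonterminal has a production whose RHS symbols are all nullable.

{ N, Z }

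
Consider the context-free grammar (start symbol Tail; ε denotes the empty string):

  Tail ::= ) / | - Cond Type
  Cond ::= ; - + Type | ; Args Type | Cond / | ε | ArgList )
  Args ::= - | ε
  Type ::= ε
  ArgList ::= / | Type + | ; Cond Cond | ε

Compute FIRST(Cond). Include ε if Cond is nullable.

{ ), +, /, ;, ε }

Cond ::= ; - + Type contributes {;}.
Cond ::= ; Args Type contributes {;}.
From Cond ::= Cond /: Cond nullable, take FIRST(Cond) ∪ {/} = { ), +, /, ; }.
Cond ::= ε contributes ε.
From Cond ::= ArgList ): ArgList nullable, take FIRST(ArgList) ∪ {)} = { ), +, /, ; }.
Union: FIRST(Cond) = { ), +, /, ;, ε }.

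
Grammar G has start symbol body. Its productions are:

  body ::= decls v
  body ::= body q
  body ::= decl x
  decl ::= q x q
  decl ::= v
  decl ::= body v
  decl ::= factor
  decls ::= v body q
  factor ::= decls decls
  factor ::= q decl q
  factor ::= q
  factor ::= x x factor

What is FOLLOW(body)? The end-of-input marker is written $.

{ $, q, v }

body is the start symbol, so $ ∈ FOLLOW(body).
In body ::= body q: add FIRST(q) = { q }.
In decl ::= body v: add FIRST(v) = { v }.
In decls ::= v body q: add FIRST(q) = { q }.
Union: FOLLOW(body) = { $, q, v }.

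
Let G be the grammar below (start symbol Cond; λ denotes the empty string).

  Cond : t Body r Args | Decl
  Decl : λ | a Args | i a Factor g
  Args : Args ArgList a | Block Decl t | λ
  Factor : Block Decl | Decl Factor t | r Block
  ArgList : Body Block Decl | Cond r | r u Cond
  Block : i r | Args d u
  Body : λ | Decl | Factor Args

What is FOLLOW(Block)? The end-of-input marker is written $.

{ a, d, g, i, r, t }

In Args : Block Decl t: add FIRST(Decl t) = { a, i, t }.
In Factor : Block Decl: add FIRST(Decl)\{λ} = { a, i }.
  Since Decl is nullable, also add FOLLOW(Factor) = { a, d, g, i, r, t }.
In Factor : r Block: Block is at the end, add FOLLOW(Factor) = { a, d, g, i, r, t }.
In ArgList : Body Block Decl: add FIRST(Decl)\{λ} = { a, i }.
  Since Decl is nullable, also add FOLLOW(ArgList) = { a }.
Union: FOLLOW(Block) = { a, d, g, i, r, t }.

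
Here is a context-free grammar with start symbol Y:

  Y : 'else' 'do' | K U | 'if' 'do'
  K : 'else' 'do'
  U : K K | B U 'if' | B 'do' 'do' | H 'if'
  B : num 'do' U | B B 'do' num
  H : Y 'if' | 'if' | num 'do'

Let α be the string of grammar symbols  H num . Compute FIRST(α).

{ 'else', 'if', num }

Add FIRST(H) = { 'else', 'if', num }; H is not nullable, stop.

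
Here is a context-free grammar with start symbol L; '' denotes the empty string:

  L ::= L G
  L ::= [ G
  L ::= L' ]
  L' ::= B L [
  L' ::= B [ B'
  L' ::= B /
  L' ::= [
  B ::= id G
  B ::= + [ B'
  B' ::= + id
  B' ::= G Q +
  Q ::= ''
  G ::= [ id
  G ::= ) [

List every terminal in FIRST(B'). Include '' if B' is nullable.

B' ::= + id contributes {+}.
From B' ::= G Q +: add FIRST(G) = { ), [ }.
Union: FIRST(B') = { ), +, [ }.

{ ), +, [ }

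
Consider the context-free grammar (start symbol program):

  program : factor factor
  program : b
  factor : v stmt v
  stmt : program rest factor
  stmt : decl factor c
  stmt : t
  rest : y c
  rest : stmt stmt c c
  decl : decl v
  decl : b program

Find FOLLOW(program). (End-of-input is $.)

program is the start symbol, so $ ∈ FOLLOW(program).
In stmt : program rest factor: add FIRST(rest factor) = { b, t, v, y }.
In decl : b program: program is at the end, add FOLLOW(decl) = { v }.
Union: FOLLOW(program) = { $, b, t, v, y }.

{ $, b, t, v, y }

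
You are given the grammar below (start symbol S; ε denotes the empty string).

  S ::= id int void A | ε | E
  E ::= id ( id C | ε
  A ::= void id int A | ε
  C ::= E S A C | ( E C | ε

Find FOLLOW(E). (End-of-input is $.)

{ $, (, id, void }

In S ::= E: E is at the end, add FOLLOW(S) = { $, (, id, void }.
In C ::= E S A C: add FIRST(S A C)\{ε} = { (, id, void }.
  Since S A C is nullable, also add FOLLOW(C) = { $, (, id, void }.
In C ::= ( E C: add FIRST(C)\{ε} = { (, id, void }.
  Since C is nullable, also add FOLLOW(C) = { $, (, id, void }.
Union: FOLLOW(E) = { $, (, id, void }.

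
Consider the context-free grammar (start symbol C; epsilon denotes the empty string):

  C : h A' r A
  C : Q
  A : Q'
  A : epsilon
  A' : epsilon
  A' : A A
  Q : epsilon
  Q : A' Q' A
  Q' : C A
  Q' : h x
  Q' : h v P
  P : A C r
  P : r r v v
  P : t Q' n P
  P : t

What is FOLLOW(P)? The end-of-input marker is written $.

In Q' : h v P: P is at the end, add FOLLOW(Q') = { $, h, n, r }.
In P : t Q' n P: P is at the end, add FOLLOW(P) = { $, h, n, r }.
Union: FOLLOW(P) = { $, h, n, r }.

{ $, h, n, r }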